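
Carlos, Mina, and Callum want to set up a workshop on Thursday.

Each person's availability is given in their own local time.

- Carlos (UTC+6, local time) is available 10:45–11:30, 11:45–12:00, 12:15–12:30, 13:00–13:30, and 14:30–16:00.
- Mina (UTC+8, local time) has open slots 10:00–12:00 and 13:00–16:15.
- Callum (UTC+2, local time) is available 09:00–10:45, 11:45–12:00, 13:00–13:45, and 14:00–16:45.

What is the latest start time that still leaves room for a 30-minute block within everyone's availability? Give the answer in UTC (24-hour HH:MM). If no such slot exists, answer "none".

Carlos → UTC: 04:45–05:30, 05:45–06:00, 06:15–06:30, 07:00–07:30, 08:30–10:00.
Mina → UTC: 02:00–04:00, 05:00–08:15.
Callum → UTC: 07:00–08:45, 09:45–10:00, 11:00–11:45, 12:00–14:45.
Carlos ∩ Mina: 05:00–05:30, 05:45–06:00, 06:15–06:30, 07:00–07:30.
Carlos ∩ Mina ∩ Callum: 07:00–07:30.
Windows ≥ 30 min: 07:00–07:30.
Latest start in the last window 07:00–07:30 is 07:30 − 30 min = 07:00.

07:00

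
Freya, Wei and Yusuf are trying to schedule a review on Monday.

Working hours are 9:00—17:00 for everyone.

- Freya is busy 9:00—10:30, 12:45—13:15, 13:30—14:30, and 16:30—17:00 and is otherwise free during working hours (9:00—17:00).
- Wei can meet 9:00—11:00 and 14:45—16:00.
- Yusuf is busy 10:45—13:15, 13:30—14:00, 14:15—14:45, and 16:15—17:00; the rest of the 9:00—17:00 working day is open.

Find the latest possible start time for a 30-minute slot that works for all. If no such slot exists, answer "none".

Freya free within 09:00–17:00: 10:30–12:45, 13:15–13:30, 14:30–16:30.
Yusuf free within 09:00–17:00: 09:00–10:45, 13:15–13:30, 14:00–14:15, 14:45–16:15.
Freya ∩ Wei: 10:30–11:00, 14:45–16:00.
Freya ∩ Wei ∩ Yusuf: 10:30–10:45, 14:45–16:00.
Windows ≥ 30 min: 14:45–16:00.
Latest start in the last window 14:45–16:00 is 16:00 − 30 min = 15:30.

15:30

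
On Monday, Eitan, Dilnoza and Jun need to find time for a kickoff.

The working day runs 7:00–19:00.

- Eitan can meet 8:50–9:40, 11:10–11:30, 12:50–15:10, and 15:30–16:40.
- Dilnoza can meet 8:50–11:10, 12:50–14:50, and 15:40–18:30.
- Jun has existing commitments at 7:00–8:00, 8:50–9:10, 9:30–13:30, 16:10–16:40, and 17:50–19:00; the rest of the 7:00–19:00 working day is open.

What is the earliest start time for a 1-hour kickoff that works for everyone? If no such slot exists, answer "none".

Jun free within 07:00–19:00: 08:00–08:50, 09:10–09:30, 13:30–16:10, 16:40–17:50.
Eitan ∩ Dilnoza: 08:50–09:40, 12:50–14:50, 15:40–16:40.
Eitan ∩ Dilnoza ∩ Jun: 09:10–09:30, 13:30–14:50, 15:40–16:10.
Windows ≥ 60 min: 13:30–14:50.
Earliest such window starts at 13:30.

13:30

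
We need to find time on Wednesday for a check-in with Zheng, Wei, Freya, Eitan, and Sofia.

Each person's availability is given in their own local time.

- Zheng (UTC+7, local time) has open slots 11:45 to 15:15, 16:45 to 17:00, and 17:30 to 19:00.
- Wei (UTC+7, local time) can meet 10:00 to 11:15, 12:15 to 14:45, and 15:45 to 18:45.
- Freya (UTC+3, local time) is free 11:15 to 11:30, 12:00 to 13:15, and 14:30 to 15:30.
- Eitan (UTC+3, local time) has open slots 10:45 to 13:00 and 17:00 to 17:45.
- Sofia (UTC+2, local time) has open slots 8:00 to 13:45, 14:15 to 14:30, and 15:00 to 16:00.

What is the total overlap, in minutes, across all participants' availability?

15 minutes

Zheng → UTC: 04:45–08:15, 09:45–10:00, 10:30–12:00.
Wei → UTC: 03:00–04:15, 05:15–07:45, 08:45–11:45.
Freya → UTC: 08:15–08:30, 09:00–10:15, 11:30–12:30.
Eitan → UTC: 07:45–10:00, 14:00–14:45.
Sofia → UTC: 06:00–11:45, 12:15–12:30, 13:00–14:00.
Zheng ∩ Wei: 05:15–07:45, 09:45–10:00, 10:30–11:45.
Zheng ∩ Wei ∩ Freya: 09:45–10:00, 11:30–11:45.
Zheng ∩ Wei ∩ Freya ∩ Eitan: 09:45–10:00.
Zheng ∩ Wei ∩ Freya ∩ Eitan ∩ Sofia: 09:45–10:00.
Total common minutes: 15.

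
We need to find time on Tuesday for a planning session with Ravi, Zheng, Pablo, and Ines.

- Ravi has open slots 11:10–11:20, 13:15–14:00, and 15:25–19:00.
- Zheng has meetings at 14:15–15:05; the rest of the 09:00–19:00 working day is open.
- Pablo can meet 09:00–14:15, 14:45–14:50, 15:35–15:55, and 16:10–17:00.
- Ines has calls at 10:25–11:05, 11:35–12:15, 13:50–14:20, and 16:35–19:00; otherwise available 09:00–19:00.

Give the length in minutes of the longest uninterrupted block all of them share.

Zheng free within 09:00–19:00: 09:00–14:15, 15:05–19:00.
Ines free within 09:00–19:00: 09:00–10:25, 11:05–11:35, 12:15–13:50, 14:20–16:35.
Ravi ∩ Zheng: 11:10–11:20, 13:15–14:00, 15:25–19:00.
Ravi ∩ Zheng ∩ Pablo: 11:10–11:20, 13:15–14:00, 15:35–15:55, 16:10–17:00.
Ravi ∩ Zheng ∩ Pablo ∩ Ines: 11:10–11:20, 13:15–13:50, 15:35–15:55, 16:10–16:35.
Common window lengths: 10, 35, 20, 25 min; longest is 35.

35 minutes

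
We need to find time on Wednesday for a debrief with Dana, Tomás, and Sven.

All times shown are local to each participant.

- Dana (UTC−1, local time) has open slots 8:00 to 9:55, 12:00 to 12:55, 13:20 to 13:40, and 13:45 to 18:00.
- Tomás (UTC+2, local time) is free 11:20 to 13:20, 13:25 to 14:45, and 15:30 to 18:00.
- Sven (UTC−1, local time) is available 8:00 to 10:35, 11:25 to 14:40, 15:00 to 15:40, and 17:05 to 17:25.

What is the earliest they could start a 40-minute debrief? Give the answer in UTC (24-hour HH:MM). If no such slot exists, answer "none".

Dana → UTC: 09:00–10:55, 13:00–13:55, 14:20–14:40, 14:45–19:00.
Tomás → UTC: 09:20–11:20, 11:25–12:45, 13:30–16:00.
Sven → UTC: 09:00–11:35, 12:25–15:40, 16:00–16:40, 18:05–18:25.
Dana ∩ Tomás: 09:20–10:55, 13:30–13:55, 14:20–14:40, 14:45–16:00.
Dana ∩ Tomás ∩ Sven: 09:20–10:55, 13:30–13:55, 14:20–14:40, 14:45–15:40.
Windows ≥ 40 min: 09:20–10:55, 14:45–15:40.
Earliest such window starts at 09:20.

09:20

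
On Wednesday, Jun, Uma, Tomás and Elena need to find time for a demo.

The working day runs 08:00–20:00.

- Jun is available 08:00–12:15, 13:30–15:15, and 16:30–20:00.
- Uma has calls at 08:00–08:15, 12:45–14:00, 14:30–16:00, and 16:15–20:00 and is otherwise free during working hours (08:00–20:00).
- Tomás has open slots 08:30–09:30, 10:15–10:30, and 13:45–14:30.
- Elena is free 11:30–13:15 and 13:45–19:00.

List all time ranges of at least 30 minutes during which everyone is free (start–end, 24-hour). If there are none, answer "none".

14:00–14:30

Uma free within 08:00–20:00: 08:15–12:45, 14:00–14:30, 16:00–16:15.
Jun ∩ Uma: 08:15–12:15, 14:00–14:30.
Jun ∩ Uma ∩ Tomás: 08:30–09:30, 10:15–10:30, 14:00–14:30.
Jun ∩ Uma ∩ Tomás ∩ Elena: 14:00–14:30.
Windows ≥ 30 min: 14:00–14:30.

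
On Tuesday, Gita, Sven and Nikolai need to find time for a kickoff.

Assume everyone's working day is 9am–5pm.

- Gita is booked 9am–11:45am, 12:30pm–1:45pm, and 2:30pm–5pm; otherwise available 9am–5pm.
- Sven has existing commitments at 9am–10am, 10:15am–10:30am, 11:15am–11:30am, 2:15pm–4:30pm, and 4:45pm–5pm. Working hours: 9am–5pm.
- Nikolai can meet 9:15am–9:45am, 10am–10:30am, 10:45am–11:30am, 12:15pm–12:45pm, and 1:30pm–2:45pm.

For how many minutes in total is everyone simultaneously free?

45 minutes

Gita free within 09:00–17:00: 11:45–12:30, 13:45–14:30.
Sven free within 09:00–17:00: 10:00–10:15, 10:30–11:15, 11:30–14:15, 16:30–16:45.
Gita ∩ Sven: 11:45–12:30, 13:45–14:15.
Gita ∩ Sven ∩ Nikolai: 12:15–12:30, 13:45–14:15.
Total common minutes: 15 + 30 = 45.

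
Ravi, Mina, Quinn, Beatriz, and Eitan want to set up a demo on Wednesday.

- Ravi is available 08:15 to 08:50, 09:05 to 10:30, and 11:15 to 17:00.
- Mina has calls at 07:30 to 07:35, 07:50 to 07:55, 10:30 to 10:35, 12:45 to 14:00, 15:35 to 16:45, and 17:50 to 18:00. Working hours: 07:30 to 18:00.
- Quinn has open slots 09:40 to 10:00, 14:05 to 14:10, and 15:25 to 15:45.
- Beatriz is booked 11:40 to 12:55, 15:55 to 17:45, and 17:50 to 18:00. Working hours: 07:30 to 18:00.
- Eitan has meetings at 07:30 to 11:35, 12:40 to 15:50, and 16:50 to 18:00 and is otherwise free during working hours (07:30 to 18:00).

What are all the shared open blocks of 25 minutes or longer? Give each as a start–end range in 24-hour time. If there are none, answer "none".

Mina free within 07:30–18:00: 07:35–07:50, 07:55–10:30, 10:35–12:45, 14:00–15:35, 16:45–17:50.
Beatriz free within 07:30–18:00: 07:30–11:40, 12:55–15:55, 17:45–17:50.
Eitan free within 07:30–18:00: 11:35–12:40, 15:50–16:50.
Ravi ∩ Mina: 08:15–08:50, 09:05–10:30, 11:15–12:45, 14:00–15:35, 16:45–17:00.
Ravi ∩ Mina ∩ Quinn: 09:40–10:00, 14:05–14:10, 15:25–15:35.
Ravi ∩ Mina ∩ Quinn ∩ Beatriz: 09:40–10:00, 14:05–14:10, 15:25–15:35.
Ravi ∩ Mina ∩ Quinn ∩ Beatriz ∩ Eitan: (none).
Windows ≥ 25 min: (none).

none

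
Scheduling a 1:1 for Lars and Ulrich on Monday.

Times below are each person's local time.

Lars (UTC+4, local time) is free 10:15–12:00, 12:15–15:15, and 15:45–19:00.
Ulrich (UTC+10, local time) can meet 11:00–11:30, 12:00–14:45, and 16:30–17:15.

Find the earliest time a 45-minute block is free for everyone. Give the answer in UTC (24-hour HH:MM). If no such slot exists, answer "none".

Lars → UTC: 06:15–08:00, 08:15–11:15, 11:45–15:00.
Ulrich → UTC: 01:00–01:30, 02:00–04:45, 06:30–07:15.
Lars ∩ Ulrich: 06:30–07:15.
Windows ≥ 45 min: 06:30–07:15.
Earliest such window starts at 06:30.

06:30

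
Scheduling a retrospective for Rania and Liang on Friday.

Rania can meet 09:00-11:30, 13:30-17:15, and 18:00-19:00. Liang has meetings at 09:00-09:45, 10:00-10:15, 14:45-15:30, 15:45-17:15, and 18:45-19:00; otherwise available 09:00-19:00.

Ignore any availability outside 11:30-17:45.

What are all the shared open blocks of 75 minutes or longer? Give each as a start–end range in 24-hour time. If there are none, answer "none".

13:30–14:45

Liang free within 09:00–19:00: 09:45–10:00, 10:15–14:45, 15:30–15:45, 17:15–18:45.
Rania ∩ Liang: 09:45–10:00, 10:15–11:30, 13:30–14:45, 15:30–15:45, 18:00–18:45.
Restricted to 11:30–17:45: 13:30–14:45, 15:30–15:45.
Windows ≥ 75 min: 13:30–14:45.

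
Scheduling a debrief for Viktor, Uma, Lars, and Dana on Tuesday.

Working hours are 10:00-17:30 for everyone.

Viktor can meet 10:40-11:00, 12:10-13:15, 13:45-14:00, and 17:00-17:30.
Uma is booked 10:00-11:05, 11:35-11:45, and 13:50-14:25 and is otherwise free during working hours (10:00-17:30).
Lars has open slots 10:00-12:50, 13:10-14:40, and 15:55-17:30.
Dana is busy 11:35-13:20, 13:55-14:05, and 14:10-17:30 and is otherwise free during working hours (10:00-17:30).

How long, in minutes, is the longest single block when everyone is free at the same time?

5 minutes

Uma free within 10:00–17:30: 11:05–11:35, 11:45–13:50, 14:25–17:30.
Dana free within 10:00–17:30: 10:00–11:35, 13:20–13:55, 14:05–14:10.
Viktor ∩ Uma: 12:10–13:15, 13:45–13:50, 17:00–17:30.
Viktor ∩ Uma ∩ Lars: 12:10–12:50, 13:10–13:15, 13:45–13:50, 17:00–17:30.
Viktor ∩ Uma ∩ Lars ∩ Dana: 13:45–13:50.
Single common window of 5 minutes.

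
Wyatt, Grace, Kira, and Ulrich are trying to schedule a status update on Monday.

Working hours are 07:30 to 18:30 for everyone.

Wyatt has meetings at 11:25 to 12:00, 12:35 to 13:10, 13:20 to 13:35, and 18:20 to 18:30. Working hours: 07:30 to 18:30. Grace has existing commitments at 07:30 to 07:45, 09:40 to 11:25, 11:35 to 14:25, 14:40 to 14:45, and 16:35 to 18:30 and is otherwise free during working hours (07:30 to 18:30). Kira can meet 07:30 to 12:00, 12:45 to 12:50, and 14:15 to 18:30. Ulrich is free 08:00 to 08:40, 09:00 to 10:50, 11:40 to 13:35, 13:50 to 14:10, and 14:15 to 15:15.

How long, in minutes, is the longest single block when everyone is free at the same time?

Wyatt free within 07:30–18:30: 07:30–11:25, 12:00–12:35, 13:10–13:20, 13:35–18:20.
Grace free within 07:30–18:30: 07:45–09:40, 11:25–11:35, 14:25–14:40, 14:45–16:35.
Wyatt ∩ Grace: 07:45–09:40, 14:25–14:40, 14:45–16:35.
Wyatt ∩ Grace ∩ Kira: 07:45–09:40, 14:25–14:40, 14:45–16:35.
Wyatt ∩ Grace ∩ Kira ∩ Ulrich: 08:00–08:40, 09:00–09:40, 14:25–14:40, 14:45–15:15.
Common window lengths: 40, 40, 15, 30 min; longest is 40.

40 minutes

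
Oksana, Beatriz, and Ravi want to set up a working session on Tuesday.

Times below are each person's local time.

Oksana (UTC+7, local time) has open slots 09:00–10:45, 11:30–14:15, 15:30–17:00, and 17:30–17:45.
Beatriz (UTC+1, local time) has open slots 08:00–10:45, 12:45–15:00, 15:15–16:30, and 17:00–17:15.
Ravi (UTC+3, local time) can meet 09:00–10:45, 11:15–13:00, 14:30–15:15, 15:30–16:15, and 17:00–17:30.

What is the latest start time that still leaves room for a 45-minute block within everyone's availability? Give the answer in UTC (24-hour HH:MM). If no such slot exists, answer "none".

Oksana → UTC: 02:00–03:45, 04:30–07:15, 08:30–10:00, 10:30–10:45.
Beatriz → UTC: 07:00–09:45, 11:45–14:00, 14:15–15:30, 16:00–16:15.
Ravi → UTC: 06:00–07:45, 08:15–10:00, 11:30–12:15, 12:30–13:15, 14:00–14:30.
Oksana ∩ Beatriz: 07:00–07:15, 08:30–09:45.
Oksana ∩ Beatriz ∩ Ravi: 07:00–07:15, 08:30–09:45.
Windows ≥ 45 min: 08:30–09:45.
Latest start in the last window 08:30–09:45 is 09:45 − 45 min = 09:00.

09:00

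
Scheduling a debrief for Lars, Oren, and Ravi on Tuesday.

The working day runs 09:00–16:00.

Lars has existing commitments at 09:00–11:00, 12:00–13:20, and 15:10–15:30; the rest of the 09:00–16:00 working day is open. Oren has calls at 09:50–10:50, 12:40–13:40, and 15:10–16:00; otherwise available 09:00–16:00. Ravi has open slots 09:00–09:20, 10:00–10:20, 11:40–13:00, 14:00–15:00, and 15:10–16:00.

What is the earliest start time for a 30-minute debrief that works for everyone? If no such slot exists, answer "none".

14:00

Lars free within 09:00–16:00: 11:00–12:00, 13:20–15:10, 15:30–16:00.
Oren free within 09:00–16:00: 09:00–09:50, 10:50–12:40, 13:40–15:10.
Lars ∩ Oren: 11:00–12:00, 13:40–15:10.
Lars ∩ Oren ∩ Ravi: 11:40–12:00, 14:00–15:00.
Windows ≥ 30 min: 14:00–15:00.
Earliest such window starts at 14:00.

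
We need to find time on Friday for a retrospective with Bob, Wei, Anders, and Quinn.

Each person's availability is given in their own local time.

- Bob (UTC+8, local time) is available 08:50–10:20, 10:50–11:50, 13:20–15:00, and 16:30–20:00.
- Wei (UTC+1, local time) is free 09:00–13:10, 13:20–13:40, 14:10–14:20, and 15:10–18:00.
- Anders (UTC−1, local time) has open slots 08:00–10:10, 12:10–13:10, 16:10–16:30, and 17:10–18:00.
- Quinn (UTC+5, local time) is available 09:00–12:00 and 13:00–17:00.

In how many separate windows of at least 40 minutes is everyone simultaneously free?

1

Bob → UTC: 00:50–02:20, 02:50–03:50, 05:20–07:00, 08:30–12:00.
Wei → UTC: 08:00–12:10, 12:20–12:40, 13:10–13:20, 14:10–17:00.
Anders → UTC: 09:00–11:10, 13:10–14:10, 17:10–17:30, 18:10–19:00.
Quinn → UTC: 04:00–07:00, 08:00–12:00.
Bob ∩ Wei: 08:30–12:00.
Bob ∩ Wei ∩ Anders: 09:00–11:10.
Bob ∩ Wei ∩ Anders ∩ Quinn: 09:00–11:10.
Windows ≥ 40 min: 09:00–11:10.
That's 1 window.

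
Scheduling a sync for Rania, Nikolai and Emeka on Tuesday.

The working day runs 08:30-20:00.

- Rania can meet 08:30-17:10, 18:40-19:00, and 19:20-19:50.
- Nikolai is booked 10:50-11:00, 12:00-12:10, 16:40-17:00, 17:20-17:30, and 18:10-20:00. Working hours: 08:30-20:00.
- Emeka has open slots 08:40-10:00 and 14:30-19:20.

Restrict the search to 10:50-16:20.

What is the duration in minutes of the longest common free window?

Nikolai free within 08:30–20:00: 08:30–10:50, 11:00–12:00, 12:10–16:40, 17:00–17:20, 17:30–18:10.
Rania ∩ Nikolai: 08:30–10:50, 11:00–12:00, 12:10–16:40, 17:00–17:10.
Rania ∩ Nikolai ∩ Emeka: 08:40–10:00, 14:30–16:40, 17:00–17:10.
Restricted to 10:50–16:20: 14:30–16:20.
Single common window of 110 minutes.

110 minutes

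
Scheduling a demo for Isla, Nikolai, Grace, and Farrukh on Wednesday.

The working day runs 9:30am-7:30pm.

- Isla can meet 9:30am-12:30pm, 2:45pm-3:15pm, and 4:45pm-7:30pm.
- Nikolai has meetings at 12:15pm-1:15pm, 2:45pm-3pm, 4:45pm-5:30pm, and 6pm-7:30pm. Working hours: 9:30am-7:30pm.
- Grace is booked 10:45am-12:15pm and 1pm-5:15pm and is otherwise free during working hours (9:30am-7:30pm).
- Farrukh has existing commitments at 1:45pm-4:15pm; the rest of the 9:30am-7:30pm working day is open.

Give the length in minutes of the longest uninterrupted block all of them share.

75 minutes

Nikolai free within 09:30–19:30: 09:30–12:15, 13:15–14:45, 15:00–16:45, 17:30–18:00.
Grace free within 09:30–19:30: 09:30–10:45, 12:15–13:00, 17:15–19:30.
Farrukh free within 09:30–19:30: 09:30–13:45, 16:15–19:30.
Isla ∩ Nikolai: 09:30–12:15, 15:00–15:15, 17:30–18:00.
Isla ∩ Nikolai ∩ Grace: 09:30–10:45, 17:30–18:00.
Isla ∩ Nikolai ∩ Grace ∩ Farrukh: 09:30–10:45, 17:30–18:00.
Common window lengths: 75, 30 min; longest is 75.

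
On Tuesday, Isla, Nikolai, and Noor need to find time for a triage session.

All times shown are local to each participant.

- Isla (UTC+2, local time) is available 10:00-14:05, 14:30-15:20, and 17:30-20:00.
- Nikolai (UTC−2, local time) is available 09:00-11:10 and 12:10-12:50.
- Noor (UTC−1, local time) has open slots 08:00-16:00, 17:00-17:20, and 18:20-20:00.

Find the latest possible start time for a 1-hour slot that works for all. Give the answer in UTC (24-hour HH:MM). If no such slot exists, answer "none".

11:05

Isla → UTC: 08:00–12:05, 12:30–13:20, 15:30–18:00.
Nikolai → UTC: 11:00–13:10, 14:10–14:50.
Noor → UTC: 09:00–17:00, 18:00–18:20, 19:20–21:00.
Isla ∩ Nikolai: 11:00–12:05, 12:30–13:10.
Isla ∩ Nikolai ∩ Noor: 11:00–12:05, 12:30–13:10.
Windows ≥ 60 min: 11:00–12:05.
Latest start in the last window 11:00–12:05 is 12:05 − 60 min = 11:05.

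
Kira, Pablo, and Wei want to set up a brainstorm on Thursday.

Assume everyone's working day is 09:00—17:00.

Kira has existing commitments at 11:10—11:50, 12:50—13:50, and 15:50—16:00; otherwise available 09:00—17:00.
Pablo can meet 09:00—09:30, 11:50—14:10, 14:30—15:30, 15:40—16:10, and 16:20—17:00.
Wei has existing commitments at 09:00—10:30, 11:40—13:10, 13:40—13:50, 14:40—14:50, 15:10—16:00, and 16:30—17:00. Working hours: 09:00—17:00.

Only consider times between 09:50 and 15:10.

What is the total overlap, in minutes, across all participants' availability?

Kira free within 09:00–17:00: 09:00–11:10, 11:50–12:50, 13:50–15:50, 16:00–17:00.
Wei free within 09:00–17:00: 10:30–11:40, 13:10–13:40, 13:50–14:40, 14:50–15:10, 16:00–16:30.
Kira ∩ Pablo: 09:00–09:30, 11:50–12:50, 13:50–14:10, 14:30–15:30, 15:40–15:50, 16:00–16:10, 16:20–17:00.
Kira ∩ Pablo ∩ Wei: 13:50–14:10, 14:30–14:40, 14:50–15:10, 16:00–16:10, 16:20–16:30.
Restricted to 09:50–15:10: 13:50–14:10, 14:30–14:40, 14:50–15:10.
Total common minutes: 20 + 10 + 20 = 50.

50 minutes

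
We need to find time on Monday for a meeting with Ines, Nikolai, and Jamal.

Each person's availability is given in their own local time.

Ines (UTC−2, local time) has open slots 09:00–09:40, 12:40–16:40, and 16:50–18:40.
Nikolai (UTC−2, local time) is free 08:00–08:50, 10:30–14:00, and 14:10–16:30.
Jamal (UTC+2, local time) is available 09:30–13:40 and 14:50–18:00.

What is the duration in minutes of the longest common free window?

80 minutes

Ines → UTC: 11:00–11:40, 14:40–18:40, 18:50–20:40.
Nikolai → UTC: 10:00–10:50, 12:30–16:00, 16:10–18:30.
Jamal → UTC: 07:30–11:40, 12:50–16:00.
Ines ∩ Nikolai: 14:40–16:00, 16:10–18:30.
Ines ∩ Nikolai ∩ Jamal: 14:40–16:00.
Single common window of 80 minutes.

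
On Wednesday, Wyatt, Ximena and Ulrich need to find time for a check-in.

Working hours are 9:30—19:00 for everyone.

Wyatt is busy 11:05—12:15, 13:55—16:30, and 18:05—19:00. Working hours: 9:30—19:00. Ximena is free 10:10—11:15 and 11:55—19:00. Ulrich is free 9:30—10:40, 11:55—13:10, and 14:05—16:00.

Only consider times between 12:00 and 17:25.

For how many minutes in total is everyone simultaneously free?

55 minutes

Wyatt free within 09:30–19:00: 09:30–11:05, 12:15–13:55, 16:30–18:05.
Wyatt ∩ Ximena: 10:10–11:05, 12:15–13:55, 16:30–18:05.
Wyatt ∩ Ximena ∩ Ulrich: 10:10–10:40, 12:15–13:10.
Restricted to 12:00–17:25: 12:15–13:10.
Total common minutes: 55.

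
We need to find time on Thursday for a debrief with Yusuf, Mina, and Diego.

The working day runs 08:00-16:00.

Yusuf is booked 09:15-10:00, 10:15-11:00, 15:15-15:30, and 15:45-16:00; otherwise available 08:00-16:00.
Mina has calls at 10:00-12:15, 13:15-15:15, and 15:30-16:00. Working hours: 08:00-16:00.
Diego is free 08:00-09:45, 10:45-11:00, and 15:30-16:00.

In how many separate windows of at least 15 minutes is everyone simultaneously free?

1

Yusuf free within 08:00–16:00: 08:00–09:15, 10:00–10:15, 11:00–15:15, 15:30–15:45.
Mina free within 08:00–16:00: 08:00–10:00, 12:15–13:15, 15:15–15:30.
Yusuf ∩ Mina: 08:00–09:15, 12:15–13:15.
Yusuf ∩ Mina ∩ Diego: 08:00–09:15.
Windows ≥ 15 min: 08:00–09:15.
That's 1 window.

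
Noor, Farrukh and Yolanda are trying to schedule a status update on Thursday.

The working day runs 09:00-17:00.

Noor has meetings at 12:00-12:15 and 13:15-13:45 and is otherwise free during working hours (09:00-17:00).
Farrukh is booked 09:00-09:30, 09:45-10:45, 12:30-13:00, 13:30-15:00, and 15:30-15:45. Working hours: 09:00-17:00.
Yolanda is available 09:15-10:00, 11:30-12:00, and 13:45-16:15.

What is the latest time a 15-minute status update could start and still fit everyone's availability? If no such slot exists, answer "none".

16:00

Noor free within 09:00–17:00: 09:00–12:00, 12:15–13:15, 13:45–17:00.
Farrukh free within 09:00–17:00: 09:30–09:45, 10:45–12:30, 13:00–13:30, 15:00–15:30, 15:45–17:00.
Noor ∩ Farrukh: 09:30–09:45, 10:45–12:00, 12:15–12:30, 13:00–13:15, 15:00–15:30, 15:45–17:00.
Noor ∩ Farrukh ∩ Yolanda: 09:30–09:45, 11:30–12:00, 15:00–15:30, 15:45–16:15.
Windows ≥ 15 min: 09:30–09:45, 11:30–12:00, 15:00–15:30, 15:45–16:15.
Latest start in the last window 15:45–16:15 is 16:15 − 15 min = 16:00.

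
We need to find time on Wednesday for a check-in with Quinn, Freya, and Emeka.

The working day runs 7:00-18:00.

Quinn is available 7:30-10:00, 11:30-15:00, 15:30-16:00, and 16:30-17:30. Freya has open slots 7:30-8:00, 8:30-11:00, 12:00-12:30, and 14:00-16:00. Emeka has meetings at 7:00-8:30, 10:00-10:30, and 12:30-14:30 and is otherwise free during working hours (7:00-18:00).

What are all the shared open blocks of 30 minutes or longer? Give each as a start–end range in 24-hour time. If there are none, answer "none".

Emeka free within 07:00–18:00: 08:30–10:00, 10:30–12:30, 14:30–18:00.
Quinn ∩ Freya: 07:30–08:00, 08:30–10:00, 12:00–12:30, 14:00–15:00, 15:30–16:00.
Quinn ∩ Freya ∩ Emeka: 08:30–10:00, 12:00–12:30, 14:30–15:00, 15:30–16:00.
Windows ≥ 30 min: 08:30–10:00, 12:00–12:30, 14:30–15:00, 15:30–16:00.

08:30–10:00, 12:00–12:30, 14:30–15:00, 15:30–16:00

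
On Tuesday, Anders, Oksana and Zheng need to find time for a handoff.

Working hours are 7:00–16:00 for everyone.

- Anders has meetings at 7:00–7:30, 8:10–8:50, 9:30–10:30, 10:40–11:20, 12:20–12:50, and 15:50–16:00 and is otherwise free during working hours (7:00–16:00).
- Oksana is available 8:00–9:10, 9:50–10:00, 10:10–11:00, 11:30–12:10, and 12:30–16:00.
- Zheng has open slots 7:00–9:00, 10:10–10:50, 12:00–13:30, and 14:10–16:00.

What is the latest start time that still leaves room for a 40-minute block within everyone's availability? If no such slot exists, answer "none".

Anders free within 07:00–16:00: 07:30–08:10, 08:50–09:30, 10:30–10:40, 11:20–12:20, 12:50–15:50.
Anders ∩ Oksana: 08:00–08:10, 08:50–09:10, 10:30–10:40, 11:30–12:10, 12:50–15:50.
Anders ∩ Oksana ∩ Zheng: 08:00–08:10, 08:50–09:00, 10:30–10:40, 12:00–12:10, 12:50–13:30, 14:10–15:50.
Windows ≥ 40 min: 12:50–13:30, 14:10–15:50.
Latest start in the last window 14:10–15:50 is 15:50 − 40 min = 15:10.

15:10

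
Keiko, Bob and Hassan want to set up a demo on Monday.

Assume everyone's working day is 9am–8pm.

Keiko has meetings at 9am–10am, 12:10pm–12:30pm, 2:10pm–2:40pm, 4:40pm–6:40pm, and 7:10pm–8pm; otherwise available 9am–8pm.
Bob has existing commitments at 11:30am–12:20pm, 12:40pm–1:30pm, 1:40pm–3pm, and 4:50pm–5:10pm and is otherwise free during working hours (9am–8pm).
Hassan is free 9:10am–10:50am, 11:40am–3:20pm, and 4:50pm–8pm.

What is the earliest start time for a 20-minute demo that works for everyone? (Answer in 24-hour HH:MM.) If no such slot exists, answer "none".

10:00

Keiko free within 09:00–20:00: 10:00–12:10, 12:30–14:10, 14:40–16:40, 18:40–19:10.
Bob free within 09:00–20:00: 09:00–11:30, 12:20–12:40, 13:30–13:40, 15:00–16:50, 17:10–20:00.
Keiko ∩ Bob: 10:00–11:30, 12:30–12:40, 13:30–13:40, 15:00–16:40, 18:40–19:10.
Keiko ∩ Bob ∩ Hassan: 10:00–10:50, 12:30–12:40, 13:30–13:40, 15:00–15:20, 18:40–19:10.
Windows ≥ 20 min: 10:00–10:50, 15:00–15:20, 18:40–19:10.
Earliest such window starts at 10:00.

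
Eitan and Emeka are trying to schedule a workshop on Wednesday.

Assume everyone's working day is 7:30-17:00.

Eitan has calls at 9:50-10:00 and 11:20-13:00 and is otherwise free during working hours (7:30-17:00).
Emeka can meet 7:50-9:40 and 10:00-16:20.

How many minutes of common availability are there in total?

390 minutes

Eitan free within 07:30–17:00: 07:30–09:50, 10:00–11:20, 13:00–17:00.
Eitan ∩ Emeka: 07:50–09:40, 10:00–11:20, 13:00–16:20.
Total common minutes: 110 + 80 + 200 = 390.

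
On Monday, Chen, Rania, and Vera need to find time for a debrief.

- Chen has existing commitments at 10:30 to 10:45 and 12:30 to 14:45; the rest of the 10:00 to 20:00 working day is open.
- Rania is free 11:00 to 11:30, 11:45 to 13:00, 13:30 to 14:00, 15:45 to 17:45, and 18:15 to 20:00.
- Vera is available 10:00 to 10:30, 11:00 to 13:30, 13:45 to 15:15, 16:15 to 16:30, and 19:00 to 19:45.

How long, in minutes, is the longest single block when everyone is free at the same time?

Chen free within 10:00–20:00: 10:00–10:30, 10:45–12:30, 14:45–20:00.
Chen ∩ Rania: 11:00–11:30, 11:45–12:30, 15:45–17:45, 18:15–20:00.
Chen ∩ Rania ∩ Vera: 11:00–11:30, 11:45–12:30, 16:15–16:30, 19:00–19:45.
Common window lengths: 30, 45, 15, 45 min; longest is 45.

45 minutes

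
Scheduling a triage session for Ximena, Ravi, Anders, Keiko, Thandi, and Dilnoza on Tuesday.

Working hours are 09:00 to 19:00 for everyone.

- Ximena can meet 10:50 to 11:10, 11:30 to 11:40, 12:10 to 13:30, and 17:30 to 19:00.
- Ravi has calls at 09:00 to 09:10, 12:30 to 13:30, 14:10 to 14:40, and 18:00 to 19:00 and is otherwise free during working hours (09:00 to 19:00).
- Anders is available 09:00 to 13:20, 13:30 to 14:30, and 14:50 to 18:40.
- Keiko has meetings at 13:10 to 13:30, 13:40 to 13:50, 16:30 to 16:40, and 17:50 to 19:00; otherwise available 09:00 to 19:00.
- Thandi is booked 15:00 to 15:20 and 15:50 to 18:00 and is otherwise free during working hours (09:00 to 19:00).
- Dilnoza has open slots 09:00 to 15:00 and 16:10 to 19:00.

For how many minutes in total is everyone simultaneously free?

Ravi free within 09:00–19:00: 09:10–12:30, 13:30–14:10, 14:40–18:00.
Keiko free within 09:00–19:00: 09:00–13:10, 13:30–13:40, 13:50–16:30, 16:40–17:50.
Thandi free within 09:00–19:00: 09:00–15:00, 15:20–15:50, 18:00–19:00.
Ximena ∩ Ravi: 10:50–11:10, 11:30–11:40, 12:10–12:30, 17:30–18:00.
Ximena ∩ Ravi ∩ Anders: 10:50–11:10, 11:30–11:40, 12:10–12:30, 17:30–18:00.
Ximena ∩ Ravi ∩ Anders ∩ Keiko: 10:50–11:10, 11:30–11:40, 12:10–12:30, 17:30–17:50.
Ximena ∩ Ravi ∩ Anders ∩ Keiko ∩ Thandi: 10:50–11:10, 11:30–11:40, 12:10–12:30.
Ximena ∩ Ravi ∩ Anders ∩ Keiko ∩ Thandi ∩ Dilnoza: 10:50–11:10, 11:30–11:40, 12:10–12:30.
Total common minutes: 20 + 10 + 20 = 50.

50 minutes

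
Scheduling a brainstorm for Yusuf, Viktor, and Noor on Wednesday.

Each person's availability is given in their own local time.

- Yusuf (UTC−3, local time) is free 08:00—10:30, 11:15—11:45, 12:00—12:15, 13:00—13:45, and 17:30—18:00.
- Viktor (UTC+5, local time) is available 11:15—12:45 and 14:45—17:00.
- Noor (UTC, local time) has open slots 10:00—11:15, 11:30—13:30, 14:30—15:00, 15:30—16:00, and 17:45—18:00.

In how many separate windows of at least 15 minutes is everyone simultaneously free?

2

Yusuf → UTC: 11:00–13:30, 14:15–14:45, 15:00–15:15, 16:00–16:45, 20:30–21:00.
Viktor → UTC: 06:15–07:45, 09:45–12:00.
Noor → UTC: 10:00–11:15, 11:30–13:30, 14:30–15:00, 15:30–16:00, 17:45–18:00.
Yusuf ∩ Viktor: 11:00–12:00.
Yusuf ∩ Viktor ∩ Noor: 11:00–11:15, 11:30–12:00.
Windows ≥ 15 min: 11:00–11:15, 11:30–12:00.
That's 2 windows.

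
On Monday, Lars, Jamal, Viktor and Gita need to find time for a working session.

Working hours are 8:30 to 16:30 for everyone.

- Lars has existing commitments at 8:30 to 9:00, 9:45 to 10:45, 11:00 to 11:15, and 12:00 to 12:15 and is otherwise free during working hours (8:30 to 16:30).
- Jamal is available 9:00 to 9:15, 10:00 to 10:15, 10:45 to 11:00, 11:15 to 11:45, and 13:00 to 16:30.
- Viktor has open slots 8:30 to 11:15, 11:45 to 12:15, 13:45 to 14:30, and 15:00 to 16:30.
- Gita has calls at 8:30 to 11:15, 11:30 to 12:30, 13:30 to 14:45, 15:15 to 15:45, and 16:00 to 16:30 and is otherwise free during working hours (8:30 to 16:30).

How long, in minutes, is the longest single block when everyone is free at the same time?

Lars free within 08:30–16:30: 09:00–09:45, 10:45–11:00, 11:15–12:00, 12:15–16:30.
Gita free within 08:30–16:30: 11:15–11:30, 12:30–13:30, 14:45–15:15, 15:45–16:00.
Lars ∩ Jamal: 09:00–09:15, 10:45–11:00, 11:15–11:45, 13:00–16:30.
Lars ∩ Jamal ∩ Viktor: 09:00–09:15, 10:45–11:00, 13:45–14:30, 15:00–16:30.
Lars ∩ Jamal ∩ Viktor ∩ Gita: 15:00–15:15, 15:45–16:00.
Common window lengths: 15, 15 min; longest is 15.

15 minutes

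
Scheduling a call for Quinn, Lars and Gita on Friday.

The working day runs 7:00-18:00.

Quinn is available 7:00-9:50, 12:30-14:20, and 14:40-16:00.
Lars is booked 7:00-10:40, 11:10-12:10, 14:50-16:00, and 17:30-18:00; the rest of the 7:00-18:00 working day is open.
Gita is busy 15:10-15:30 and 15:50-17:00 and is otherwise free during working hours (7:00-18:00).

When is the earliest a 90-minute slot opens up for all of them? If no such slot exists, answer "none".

Lars free within 07:00–18:00: 10:40–11:10, 12:10–14:50, 16:00–17:30.
Gita free within 07:00–18:00: 07:00–15:10, 15:30–15:50, 17:00–18:00.
Quinn ∩ Lars: 12:30–14:20, 14:40–14:50.
Quinn ∩ Lars ∩ Gita: 12:30–14:20, 14:40–14:50.
Windows ≥ 90 min: 12:30–14:20.
Earliest such window starts at 12:30.

12:30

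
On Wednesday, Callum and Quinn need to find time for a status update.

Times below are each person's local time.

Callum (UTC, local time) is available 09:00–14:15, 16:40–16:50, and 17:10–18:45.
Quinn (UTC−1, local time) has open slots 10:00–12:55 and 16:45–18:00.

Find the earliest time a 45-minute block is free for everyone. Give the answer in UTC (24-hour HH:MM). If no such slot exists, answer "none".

Callum → UTC: 09:00–14:15, 16:40–16:50, 17:10–18:45.
Quinn → UTC: 11:00–13:55, 17:45–19:00.
Callum ∩ Quinn: 11:00–13:55, 17:45–18:45.
Windows ≥ 45 min: 11:00–13:55, 17:45–18:45.
Earliest such window starts at 11:00.

11:00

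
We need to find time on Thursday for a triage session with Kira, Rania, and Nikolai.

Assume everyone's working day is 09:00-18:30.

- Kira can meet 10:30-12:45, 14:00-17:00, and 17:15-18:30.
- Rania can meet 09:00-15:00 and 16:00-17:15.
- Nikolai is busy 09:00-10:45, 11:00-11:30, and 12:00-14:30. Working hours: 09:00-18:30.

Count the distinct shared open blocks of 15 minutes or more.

Nikolai free within 09:00–18:30: 10:45–11:00, 11:30–12:00, 14:30–18:30.
Kira ∩ Rania: 10:30–12:45, 14:00–15:00, 16:00–17:00.
Kira ∩ Rania ∩ Nikolai: 10:45–11:00, 11:30–12:00, 14:30–15:00, 16:00–17:00.
Windows ≥ 15 min: 10:45–11:00, 11:30–12:00, 14:30–15:00, 16:00–17:00.
That's 4 windows.

4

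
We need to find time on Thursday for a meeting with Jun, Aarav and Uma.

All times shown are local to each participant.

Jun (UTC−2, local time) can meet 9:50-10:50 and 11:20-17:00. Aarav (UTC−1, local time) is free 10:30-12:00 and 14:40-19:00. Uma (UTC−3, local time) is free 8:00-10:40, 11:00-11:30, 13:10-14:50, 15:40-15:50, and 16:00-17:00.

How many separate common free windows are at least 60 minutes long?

2

Jun → UTC: 11:50–12:50, 13:20–19:00.
Aarav → UTC: 11:30–13:00, 15:40–20:00.
Uma → UTC: 11:00–13:40, 14:00–14:30, 16:10–17:50, 18:40–18:50, 19:00–20:00.
Jun ∩ Aarav: 11:50–12:50, 15:40–19:00.
Jun ∩ Aarav ∩ Uma: 11:50–12:50, 16:10–17:50, 18:40–18:50.
Windows ≥ 60 min: 11:50–12:50, 16:10–17:50.
That's 2 windows.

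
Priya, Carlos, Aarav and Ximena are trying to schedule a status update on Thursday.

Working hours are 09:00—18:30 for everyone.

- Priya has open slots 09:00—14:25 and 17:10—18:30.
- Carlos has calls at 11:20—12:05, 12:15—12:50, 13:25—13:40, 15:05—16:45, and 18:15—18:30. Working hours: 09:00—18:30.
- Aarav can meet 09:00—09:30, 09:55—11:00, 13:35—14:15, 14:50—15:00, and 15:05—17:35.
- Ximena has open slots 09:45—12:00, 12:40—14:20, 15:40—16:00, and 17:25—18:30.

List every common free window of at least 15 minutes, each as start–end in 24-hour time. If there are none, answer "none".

Carlos free within 09:00–18:30: 09:00–11:20, 12:05–12:15, 12:50–13:25, 13:40–15:05, 16:45–18:15.
Priya ∩ Carlos: 09:00–11:20, 12:05–12:15, 12:50–13:25, 13:40–14:25, 17:10–18:15.
Priya ∩ Carlos ∩ Aarav: 09:00–09:30, 09:55–11:00, 13:40–14:15, 17:10–17:35.
Priya ∩ Carlos ∩ Aarav ∩ Ximena: 09:55–11:00, 13:40–14:15, 17:25–17:35.
Windows ≥ 15 min: 09:55–11:00, 13:40–14:15.

09:55–11:00, 13:40–14:15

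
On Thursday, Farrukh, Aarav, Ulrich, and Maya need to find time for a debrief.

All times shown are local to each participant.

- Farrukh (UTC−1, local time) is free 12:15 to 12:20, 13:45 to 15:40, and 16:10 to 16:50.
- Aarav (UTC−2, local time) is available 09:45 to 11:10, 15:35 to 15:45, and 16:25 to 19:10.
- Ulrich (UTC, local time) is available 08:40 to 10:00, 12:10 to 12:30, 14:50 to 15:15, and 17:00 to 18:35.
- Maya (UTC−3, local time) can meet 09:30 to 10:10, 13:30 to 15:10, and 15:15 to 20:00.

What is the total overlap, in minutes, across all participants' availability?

10 minutes

Farrukh → UTC: 13:15–13:20, 14:45–16:40, 17:10–17:50.
Aarav → UTC: 11:45–13:10, 17:35–17:45, 18:25–21:10.
Ulrich → UTC: 08:40–10:00, 12:10–12:30, 14:50–15:15, 17:00–18:35.
Maya → UTC: 12:30–13:10, 16:30–18:10, 18:15–23:00.
Farrukh ∩ Aarav: 17:35–17:45.
Farrukh ∩ Aarav ∩ Ulrich: 17:35–17:45.
Farrukh ∩ Aarav ∩ Ulrich ∩ Maya: 17:35–17:45.
Total common minutes: 10.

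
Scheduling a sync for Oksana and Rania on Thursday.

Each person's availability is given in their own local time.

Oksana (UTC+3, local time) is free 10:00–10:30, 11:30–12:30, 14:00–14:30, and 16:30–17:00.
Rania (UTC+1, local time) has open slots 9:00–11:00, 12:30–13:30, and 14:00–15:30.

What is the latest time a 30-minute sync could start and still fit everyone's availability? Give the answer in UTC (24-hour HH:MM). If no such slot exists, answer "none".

13:30

Oksana → UTC: 07:00–07:30, 08:30–09:30, 11:00–11:30, 13:30–14:00.
Rania → UTC: 08:00–10:00, 11:30–12:30, 13:00–14:30.
Oksana ∩ Rania: 08:30–09:30, 13:30–14:00.
Windows ≥ 30 min: 08:30–09:30, 13:30–14:00.
Latest start in the last window 13:30–14:00 is 14:00 − 30 min = 13:30.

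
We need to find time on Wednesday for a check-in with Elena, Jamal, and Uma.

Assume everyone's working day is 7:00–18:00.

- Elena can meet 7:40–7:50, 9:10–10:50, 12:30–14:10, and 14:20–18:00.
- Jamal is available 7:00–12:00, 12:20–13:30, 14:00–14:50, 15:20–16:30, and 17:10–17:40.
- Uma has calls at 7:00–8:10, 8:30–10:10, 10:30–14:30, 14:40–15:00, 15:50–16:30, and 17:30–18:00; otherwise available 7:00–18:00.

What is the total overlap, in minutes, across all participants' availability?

Uma free within 07:00–18:00: 08:10–08:30, 10:10–10:30, 14:30–14:40, 15:00–15:50, 16:30–17:30.
Elena ∩ Jamal: 07:40–07:50, 09:10–10:50, 12:30–13:30, 14:00–14:10, 14:20–14:50, 15:20–16:30, 17:10–17:40.
Elena ∩ Jamal ∩ Uma: 10:10–10:30, 14:30–14:40, 15:20–15:50, 17:10–17:30.
Total common minutes: 20 + 10 + 30 + 20 = 80.

80 minutes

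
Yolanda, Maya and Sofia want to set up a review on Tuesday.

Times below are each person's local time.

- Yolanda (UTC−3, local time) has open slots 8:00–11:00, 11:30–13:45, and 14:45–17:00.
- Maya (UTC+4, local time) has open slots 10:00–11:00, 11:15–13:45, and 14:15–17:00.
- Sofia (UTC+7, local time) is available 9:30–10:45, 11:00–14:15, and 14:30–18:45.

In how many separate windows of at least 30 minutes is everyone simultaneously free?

1

Yolanda → UTC: 11:00–14:00, 14:30–16:45, 17:45–20:00.
Maya → UTC: 06:00–07:00, 07:15–09:45, 10:15–13:00.
Sofia → UTC: 02:30–03:45, 04:00–07:15, 07:30–11:45.
Yolanda ∩ Maya: 11:00–13:00.
Yolanda ∩ Maya ∩ Sofia: 11:00–11:45.
Windows ≥ 30 min: 11:00–11:45.
That's 1 window.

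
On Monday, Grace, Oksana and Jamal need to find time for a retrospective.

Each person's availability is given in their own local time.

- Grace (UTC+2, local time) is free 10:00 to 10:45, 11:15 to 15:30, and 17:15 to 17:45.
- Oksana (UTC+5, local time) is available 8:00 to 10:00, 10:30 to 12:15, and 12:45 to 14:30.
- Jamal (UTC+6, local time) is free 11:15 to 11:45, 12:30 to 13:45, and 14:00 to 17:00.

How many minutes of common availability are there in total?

60 minutes

Grace → UTC: 08:00–08:45, 09:15–13:30, 15:15–15:45.
Oksana → UTC: 03:00–05:00, 05:30–07:15, 07:45–09:30.
Jamal → UTC: 05:15–05:45, 06:30–07:45, 08:00–11:00.
Grace ∩ Oksana: 08:00–08:45, 09:15–09:30.
Grace ∩ Oksana ∩ Jamal: 08:00–08:45, 09:15–09:30.
Total common minutes: 45 + 15 = 60.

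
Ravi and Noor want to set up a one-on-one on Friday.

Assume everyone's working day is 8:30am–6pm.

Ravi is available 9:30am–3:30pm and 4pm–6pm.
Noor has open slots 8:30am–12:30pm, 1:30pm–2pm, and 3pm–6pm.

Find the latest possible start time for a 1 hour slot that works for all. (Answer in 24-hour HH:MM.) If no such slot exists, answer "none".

Ravi ∩ Noor: 09:30–12:30, 13:30–14:00, 15:00–15:30, 16:00–18:00.
Windows ≥ 60 min: 09:30–12:30, 16:00–18:00.
Latest start in the last window 16:00–18:00 is 18:00 − 60 min = 17:00.

17:00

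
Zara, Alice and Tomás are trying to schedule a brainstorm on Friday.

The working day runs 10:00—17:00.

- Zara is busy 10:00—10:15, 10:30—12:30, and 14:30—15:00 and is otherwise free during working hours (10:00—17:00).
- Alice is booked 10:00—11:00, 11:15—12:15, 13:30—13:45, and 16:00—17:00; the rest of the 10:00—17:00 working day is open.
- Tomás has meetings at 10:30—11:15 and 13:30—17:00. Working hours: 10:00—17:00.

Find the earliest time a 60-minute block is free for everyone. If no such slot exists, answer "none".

Zara free within 10:00–17:00: 10:15–10:30, 12:30–14:30, 15:00–17:00.
Alice free within 10:00–17:00: 11:00–11:15, 12:15–13:30, 13:45–16:00.
Tomás free within 10:00–17:00: 10:00–10:30, 11:15–13:30.
Zara ∩ Alice: 12:30–13:30, 13:45–14:30, 15:00–16:00.
Zara ∩ Alice ∩ Tomás: 12:30–13:30.
Windows ≥ 60 min: 12:30–13:30.
Earliest such window starts at 12:30.

12:30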